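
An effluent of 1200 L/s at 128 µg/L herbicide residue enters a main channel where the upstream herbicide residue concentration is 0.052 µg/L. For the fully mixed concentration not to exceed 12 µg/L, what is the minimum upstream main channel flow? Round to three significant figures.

11700 L/s

Set C_mix = 12: (Q·0.05200 + 1200·128.0) / (Q + 1200) = 12
→ Q = 1200·(128.0 − 12)/(12 − 0.05200) = 11650 L/s.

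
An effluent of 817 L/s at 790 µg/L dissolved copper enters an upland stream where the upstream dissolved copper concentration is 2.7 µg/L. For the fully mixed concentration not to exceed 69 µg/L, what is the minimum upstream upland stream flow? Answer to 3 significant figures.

Set C_mix = 69: (Q·2.700 + 817.0·790.0) / (Q + 817.0) = 69
→ Q = 817.0·(790.0 − 69)/(69 − 2.700) = 8885 L/s.

8880 L/s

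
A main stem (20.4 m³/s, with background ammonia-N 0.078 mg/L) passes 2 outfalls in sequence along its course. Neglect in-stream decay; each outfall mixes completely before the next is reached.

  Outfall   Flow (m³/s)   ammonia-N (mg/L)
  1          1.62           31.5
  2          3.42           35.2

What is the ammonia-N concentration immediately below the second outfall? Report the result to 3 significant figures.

After outfall 1: Q = 20.40 + 1.620 = 22.02 m³/s; C = (20.40·0.07800 + 1.620·31.50)/22.02 = 2.390 mg/L.
After outfall 2: Q = 22.02 + 3.420 = 25.44 m³/s; C = (22.02·2.390 + 3.420·35.20)/25.44 = 6.801 mg/L.

6.80 mg/L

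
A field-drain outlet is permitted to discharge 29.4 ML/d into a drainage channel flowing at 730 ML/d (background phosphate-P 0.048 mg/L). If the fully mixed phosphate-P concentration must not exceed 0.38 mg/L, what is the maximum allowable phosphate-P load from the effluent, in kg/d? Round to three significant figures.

254 kg/d

Mass balance at the limit: 730.0·0.04800 + 29.40·Cₑ = 759.4·0.38 → Cₑ = 8.624 mg/L.
29.40 ML/d = 0.3403 m³/s. Load = 0.3403 m³/s × 8.624 g/m³ × 86 400 s/d = 253.5 kg/d.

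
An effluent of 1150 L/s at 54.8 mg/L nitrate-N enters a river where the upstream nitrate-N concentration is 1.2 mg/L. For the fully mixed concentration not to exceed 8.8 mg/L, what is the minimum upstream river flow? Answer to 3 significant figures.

Set C_mix = 8.8: (Q·1.200 + 1150·54.80) / (Q + 1150) = 8.8
→ Q = 1150·(54.80 − 8.8)/(8.8 − 1.200) = 6961 L/s.

6960 L/s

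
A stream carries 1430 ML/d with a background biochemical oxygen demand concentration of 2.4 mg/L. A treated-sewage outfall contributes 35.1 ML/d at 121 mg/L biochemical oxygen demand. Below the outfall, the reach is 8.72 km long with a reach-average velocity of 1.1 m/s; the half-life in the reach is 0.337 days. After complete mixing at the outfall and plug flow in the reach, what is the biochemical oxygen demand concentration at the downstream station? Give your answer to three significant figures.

4.34 mg/L

Mixed concentration C = ΣQC/ΣQ = (1430·2.400 + 35.10·121.0) / 1465 = 7679/1465 = 5.241 mg/L.
Travel time t = 8.72·1000 / 1.1 = 7927 s = 2.202 h.
Half-life 0.337 d → k = ln 2 / 0.337 = 2.057 d⁻¹.
Decay over the reach: 5.241·exp(−kt) = 5.241·0.8280 = 4.340 mg/L.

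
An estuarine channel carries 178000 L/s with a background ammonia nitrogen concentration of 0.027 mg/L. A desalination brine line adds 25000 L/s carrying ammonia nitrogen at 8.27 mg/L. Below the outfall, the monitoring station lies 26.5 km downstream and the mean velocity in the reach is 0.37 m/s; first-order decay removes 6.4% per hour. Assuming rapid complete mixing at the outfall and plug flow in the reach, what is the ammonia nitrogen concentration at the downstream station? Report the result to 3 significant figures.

Mass balance: C = (178000·0.02700 + 25000·8.270) / 203000 = 211600/203000 = 1.042 mg/L.
Travel time t = 26.5·1000 / 0.37 = 71620 s = 19.89 h.
6.4%/h lost → k = −ln(1 − 0.064) = 0.06614 h⁻¹.
First-order decay: C = 1.042·exp(−k·t) = 1.042·0.2682 = 0.2796 mg/L.

0.280 mg/L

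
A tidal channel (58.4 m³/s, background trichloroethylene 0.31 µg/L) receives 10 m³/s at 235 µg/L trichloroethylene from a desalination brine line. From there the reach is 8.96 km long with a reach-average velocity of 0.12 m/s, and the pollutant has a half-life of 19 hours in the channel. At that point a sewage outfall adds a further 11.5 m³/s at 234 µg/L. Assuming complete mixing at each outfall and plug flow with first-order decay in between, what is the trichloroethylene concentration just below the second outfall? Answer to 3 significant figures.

47.6 µg/L

Mixed concentration C = ΣQC/ΣQ = (58.40·0.3100 + 10.00·235.0) / 68.40 = 2368/68.40 = 34.62 µg/L; combined flow 68.40 m³/s.
Travel time t = 8.96·1000 / 0.12 = 74670 s = 20.74 h.
Half-life 19 h → k = ln 2 / 19 = 0.03648 h⁻¹ = 0.8756 d⁻¹.
Applying C = C₀e^(−kt): 34.62 × 0.4692 = 16.25 µg/L.
Second outfall: C = (68.40·16.25 + 11.50·234.0)/79.90 = 47.59 µg/L.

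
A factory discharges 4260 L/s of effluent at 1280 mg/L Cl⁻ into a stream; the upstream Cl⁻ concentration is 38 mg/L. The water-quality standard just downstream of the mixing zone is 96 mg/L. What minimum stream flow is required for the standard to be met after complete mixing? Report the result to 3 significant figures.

Set C_mix = 96: (Q·38.00 + 4260·1280) / (Q + 4260) = 96
→ Q = 4260·(1280 − 96)/(96 − 38.00) = 86960 L/s.

87000 L/s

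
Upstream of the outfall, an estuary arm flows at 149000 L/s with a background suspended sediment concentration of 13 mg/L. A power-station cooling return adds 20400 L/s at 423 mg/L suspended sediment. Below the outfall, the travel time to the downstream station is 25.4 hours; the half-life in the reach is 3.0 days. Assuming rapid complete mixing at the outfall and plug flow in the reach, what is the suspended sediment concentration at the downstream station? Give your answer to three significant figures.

48.8 mg/L

Flow-weighted average: C = (149000·13.00 + 20400·423.0) / 169400 = 10570000/169400 = 62.37 mg/L.
Half-life 3.0 d → k = ln 2 / 3.0 = 0.2310 d⁻¹.
After decay, C = 62.37 × e^(−kt) = 62.37 × 0.7831 = 48.84 mg/L.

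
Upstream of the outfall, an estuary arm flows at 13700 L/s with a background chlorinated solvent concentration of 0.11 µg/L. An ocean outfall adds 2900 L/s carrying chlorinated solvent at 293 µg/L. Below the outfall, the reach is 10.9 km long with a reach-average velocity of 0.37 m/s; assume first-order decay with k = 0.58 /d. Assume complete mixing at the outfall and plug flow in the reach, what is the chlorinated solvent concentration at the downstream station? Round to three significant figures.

42.1 µg/L

Mixed concentration C = ΣQC/ΣQ = (13700·0.1100 + 2900·293.0) / 16600 = 851200/16600 = 51.28 µg/L.
Travel time t = 10.9·1000 / 0.37 = 29460 s = 8.183 h.
After decay, C = 51.28 × e^(−kt) = 51.28 × 0.8206 = 42.08 µg/L.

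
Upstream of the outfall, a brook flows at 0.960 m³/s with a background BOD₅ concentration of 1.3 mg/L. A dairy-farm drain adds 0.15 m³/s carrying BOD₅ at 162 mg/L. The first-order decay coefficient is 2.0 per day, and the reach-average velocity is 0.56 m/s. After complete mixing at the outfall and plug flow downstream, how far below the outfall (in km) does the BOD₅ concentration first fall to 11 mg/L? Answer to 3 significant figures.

17.9 km

Mixed concentration C = ΣQC/ΣQ = (0.9600·1.300 + 0.1500·162.0) / 1.110 = 25.55/1.110 = 23.02 mg/L.
Set 23.02·exp(−k·t) = 11 → t = ln(23.02/11)/k = 31890 s = 8.860 h.
Distance = v·t = 0.56·31890 = 17860 m = 17.86 km.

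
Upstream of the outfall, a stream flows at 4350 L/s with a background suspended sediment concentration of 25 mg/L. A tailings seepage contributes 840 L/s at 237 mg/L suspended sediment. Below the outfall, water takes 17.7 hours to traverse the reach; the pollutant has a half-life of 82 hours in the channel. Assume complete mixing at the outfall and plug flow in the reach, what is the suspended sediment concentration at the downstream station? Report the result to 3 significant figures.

51.1 mg/L

Conservation of mass: C = (4350·25.00 + 840.0·237.0) / 5190 = 307800/5190 = 59.31 mg/L.
Half-life 82 h → k = ln 2 / 82 = 0.008453 h⁻¹ = 0.2029 d⁻¹.
Applying C = C₀e^(−kt): 59.31 × 0.8610 = 51.07 mg/L.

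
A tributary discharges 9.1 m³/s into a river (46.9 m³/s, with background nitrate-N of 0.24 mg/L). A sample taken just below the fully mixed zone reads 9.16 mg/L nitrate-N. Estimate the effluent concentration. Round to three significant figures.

55.1 mg/L

Mass balance: 46.90·0.2400 + 9.100·Cₑ = 56.00·9.160
→ Cₑ = (56.00·9.160 − 46.90·0.2400) / 9.100 = 55.13 mg/L.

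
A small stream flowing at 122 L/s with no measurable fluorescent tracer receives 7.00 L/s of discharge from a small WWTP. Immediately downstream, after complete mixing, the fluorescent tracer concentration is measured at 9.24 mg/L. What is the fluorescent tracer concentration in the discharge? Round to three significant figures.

Mass balance: 122.0·0 + 7.000·Cₑ = 129.0·9.240
→ Cₑ = (129.0·9.240 − 122.0·0) / 7.000 = 170.3 mg/L.

170 mg/L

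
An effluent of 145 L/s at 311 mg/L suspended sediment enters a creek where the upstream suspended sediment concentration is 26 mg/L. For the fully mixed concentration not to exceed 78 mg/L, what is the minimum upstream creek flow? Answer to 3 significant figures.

Set C_mix = 78: (Q·26.00 + 145.0·311.0) / (Q + 145.0) = 78
→ Q = 145.0·(311.0 − 78)/(78 − 26.00) = 649.7 L/s.

650 L/s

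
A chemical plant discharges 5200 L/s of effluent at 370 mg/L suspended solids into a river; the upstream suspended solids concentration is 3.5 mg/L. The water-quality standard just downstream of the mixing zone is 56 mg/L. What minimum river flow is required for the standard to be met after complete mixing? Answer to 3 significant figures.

Set C_mix = 56: (Q·3.500 + 5200·370.0) / (Q + 5200) = 56
→ Q = 5200·(370.0 − 56)/(56 − 3.500) = 31100 L/s.

31100 L/s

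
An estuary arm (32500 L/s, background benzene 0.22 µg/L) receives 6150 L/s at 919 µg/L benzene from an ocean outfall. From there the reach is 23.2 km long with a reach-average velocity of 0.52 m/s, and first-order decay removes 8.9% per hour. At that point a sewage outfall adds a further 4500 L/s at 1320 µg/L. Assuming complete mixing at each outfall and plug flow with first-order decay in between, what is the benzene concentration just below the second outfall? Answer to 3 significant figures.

After mixing, C = (32500·0.2200 + 6150·919.0) / 38650 = 5659000/38650 = 146.4 µg/L; combined flow 38650 L/s.
Travel time t = 23.2·1000 / 0.52 = 44620 s = 12.39 h.
8.9%/h lost → k = −ln(1 − 0.089) = 0.09321 h⁻¹.
First-order decay: C = 146.4·exp(−k·t) = 146.4·0.3150 = 46.12 µg/L.
At the second outfall, C = (38650·46.12 + 4500·1320) / (38650 + 4500) = 179.0 µg/L.

179 µg/L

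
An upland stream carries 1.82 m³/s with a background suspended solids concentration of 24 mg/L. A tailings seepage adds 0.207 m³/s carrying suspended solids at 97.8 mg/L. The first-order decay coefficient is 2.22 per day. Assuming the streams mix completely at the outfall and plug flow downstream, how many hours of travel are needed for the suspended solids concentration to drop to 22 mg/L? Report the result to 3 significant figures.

3.89 h

Mixed concentration C = ΣQC/ΣQ = (1.820·24.00 + 0.2070·97.80) / 2.027 = 63.92/2.027 = 31.54 mg/L.
31.54·exp(−k·t) = 22 → t = ln(31.54/22)/k = 14010 s = 3.893 h.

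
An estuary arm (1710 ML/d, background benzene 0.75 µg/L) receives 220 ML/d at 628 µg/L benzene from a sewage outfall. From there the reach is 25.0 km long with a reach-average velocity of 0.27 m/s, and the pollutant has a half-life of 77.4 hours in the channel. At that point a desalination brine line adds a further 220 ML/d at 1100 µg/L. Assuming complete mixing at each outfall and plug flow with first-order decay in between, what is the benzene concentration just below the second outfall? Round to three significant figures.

Mixed concentration C = ΣQC/ΣQ = (1710·0.7500 + 220.0·628.0) / 1930 = 139400/1930 = 72.25 µg/L; combined flow 1930 ML/d.
Travel time t = 25.0·1000 / 0.27 = 92590 s = 25.72 h.
Half-life 77.4 h → k = ln 2 / 77.4 = 0.008955 h⁻¹ = 0.2149 d⁻¹.
Decay over the reach: 72.25·exp(−kt) = 72.25·0.7943 = 57.39 µg/L.
Second outfall: C = (1930·57.39 + 220.0·1100)/2150 = 164.1 µg/L.

164 µg/L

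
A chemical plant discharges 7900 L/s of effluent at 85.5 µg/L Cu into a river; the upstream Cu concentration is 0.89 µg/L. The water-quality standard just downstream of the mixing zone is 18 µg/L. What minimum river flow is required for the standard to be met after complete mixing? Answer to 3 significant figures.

Set C_mix = 18: (Q·0.8900 + 7900·85.50) / (Q + 7900) = 18
→ Q = 7900·(85.50 − 18)/(18 − 0.8900) = 31170 L/s.

31200 L/s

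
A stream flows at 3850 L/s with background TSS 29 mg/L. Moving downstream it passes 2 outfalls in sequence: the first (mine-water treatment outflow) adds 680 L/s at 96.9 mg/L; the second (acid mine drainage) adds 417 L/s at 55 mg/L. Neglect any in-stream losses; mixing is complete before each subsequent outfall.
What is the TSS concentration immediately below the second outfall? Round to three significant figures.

Outfall 1: combined Q = 4530 L/s; C = (3850·29.00 + 680.0·96.90)/4530 = 39.19 mg/L.
Outfall 2: combined Q = 4947 L/s; C = (4530·39.19 + 417.0·55.00)/4947 = 40.52 mg/L.

40.5 mg/L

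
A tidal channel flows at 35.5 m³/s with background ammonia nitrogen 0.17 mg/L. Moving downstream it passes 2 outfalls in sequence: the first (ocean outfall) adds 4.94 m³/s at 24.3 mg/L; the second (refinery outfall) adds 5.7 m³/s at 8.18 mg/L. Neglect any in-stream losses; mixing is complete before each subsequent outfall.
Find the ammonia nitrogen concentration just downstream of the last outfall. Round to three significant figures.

After outfall 1: Q = 35.50 + 4.940 = 40.44 m³/s; C = (35.50·0.1700 + 4.940·24.30)/40.44 = 3.118 mg/L.
After outfall 2: Q = 40.44 + 5.700 = 46.14 m³/s; C = (40.44·3.118 + 5.700·8.180)/46.14 = 3.743 mg/L.

3.74 mg/L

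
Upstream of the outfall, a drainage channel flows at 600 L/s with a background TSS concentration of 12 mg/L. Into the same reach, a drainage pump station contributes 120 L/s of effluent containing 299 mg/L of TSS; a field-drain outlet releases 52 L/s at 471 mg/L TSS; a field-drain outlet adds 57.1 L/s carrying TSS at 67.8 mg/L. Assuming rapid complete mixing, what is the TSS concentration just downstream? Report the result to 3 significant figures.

Flow-weighted average: C = (600.0·12.00 + 120.0·299.0 + 52.00·471.0 + 57.10·67.80) / 829.1 = 71440/829.1 = 86.17 mg/L.

86.2 mg/L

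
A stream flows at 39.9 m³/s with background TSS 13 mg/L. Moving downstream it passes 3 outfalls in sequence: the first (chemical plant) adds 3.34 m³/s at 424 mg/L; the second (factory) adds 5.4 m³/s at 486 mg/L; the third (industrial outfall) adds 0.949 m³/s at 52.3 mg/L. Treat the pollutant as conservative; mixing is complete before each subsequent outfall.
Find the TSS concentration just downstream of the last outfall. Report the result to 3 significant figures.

After outfall 1: Q = 39.90 + 3.340 = 43.24 m³/s; C = (39.90·13.00 + 3.340·424.0)/43.24 = 44.75 mg/L.
After outfall 2: Q = 43.24 + 5.400 = 48.64 m³/s; C = (43.24·44.75 + 5.400·486.0)/48.64 = 93.73 mg/L.
After outfall 3: Q = 48.64 + 0.9490 = 49.59 m³/s; C = (48.64·93.73 + 0.9490·52.30)/49.59 = 92.94 mg/L.

92.9 mg/L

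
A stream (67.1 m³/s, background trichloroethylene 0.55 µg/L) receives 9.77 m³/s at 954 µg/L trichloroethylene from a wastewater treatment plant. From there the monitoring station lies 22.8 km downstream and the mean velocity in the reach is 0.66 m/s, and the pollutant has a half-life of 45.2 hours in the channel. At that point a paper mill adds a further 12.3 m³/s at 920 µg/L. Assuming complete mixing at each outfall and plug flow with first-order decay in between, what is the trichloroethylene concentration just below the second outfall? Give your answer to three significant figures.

217 µg/L

Mass balance: C = (67.10·0.5500 + 9.770·954.0) / 76.87 = 9357/76.87 = 121.7 µg/L; combined flow 76.87 m³/s.
Travel time t = 22.8·1000 / 0.66 = 34550 s = 9.596 h.
Half-life 45.2 h → k = ln 2 / 45.2 = 0.01534 h⁻¹ = 0.3680 d⁻¹.
First-order decay: C = 121.7·exp(−k·t) = 121.7·0.8632 = 105.1 µg/L.
Second outfall: C = (76.87·105.1 + 12.30·920.0)/89.17 = 217.5 µg/L.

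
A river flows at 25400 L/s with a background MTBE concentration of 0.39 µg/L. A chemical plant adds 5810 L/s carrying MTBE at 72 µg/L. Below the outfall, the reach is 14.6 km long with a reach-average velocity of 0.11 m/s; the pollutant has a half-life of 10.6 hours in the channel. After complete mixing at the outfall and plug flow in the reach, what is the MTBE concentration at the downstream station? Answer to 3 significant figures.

Mixed concentration C = ΣQC/ΣQ = (25400·0.3900 + 5810·72.00) / 31210 = 428200/31210 = 13.72 µg/L.
Travel time t = 14.6·1000 / 0.11 = 132700 s = 36.87 h.
Half-life 10.6 h → k = ln 2 / 10.6 = 0.06539 h⁻¹ = 1.569 d⁻¹.
Applying C = C₀e^(−kt): 13.72 × 0.08974 = 1.231 µg/L.

1.23 µg/L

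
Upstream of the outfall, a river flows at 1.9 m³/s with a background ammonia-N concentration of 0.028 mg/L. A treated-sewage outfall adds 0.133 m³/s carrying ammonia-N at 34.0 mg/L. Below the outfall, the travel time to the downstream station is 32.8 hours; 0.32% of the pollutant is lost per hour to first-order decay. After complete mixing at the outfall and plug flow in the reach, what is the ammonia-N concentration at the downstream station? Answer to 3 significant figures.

2.03 mg/L

Flow-weighted average: C = (1.900·0.02800 + 0.1330·34.00) / 2.033 = 4.575/2.033 = 2.250 mg/L.
0.32%/h lost → k = −ln(1 − 0.0032) = 0.003205 h⁻¹.
First-order decay: C = 2.250·exp(−k·t) = 2.250·0.9002 = 2.026 mg/L.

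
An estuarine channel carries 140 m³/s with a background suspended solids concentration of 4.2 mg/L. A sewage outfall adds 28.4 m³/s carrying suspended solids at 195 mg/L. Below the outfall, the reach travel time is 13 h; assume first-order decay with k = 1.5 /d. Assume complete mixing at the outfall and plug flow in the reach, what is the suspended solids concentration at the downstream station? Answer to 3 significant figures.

After mixing, C = (140.0·4.200 + 28.40·195.0) / 168.4 = 6126/168.4 = 36.38 mg/L.
After decay, C = 36.38 × e^(−kt) = 36.38 × 0.4437 = 16.14 mg/L.

16.1 mg/L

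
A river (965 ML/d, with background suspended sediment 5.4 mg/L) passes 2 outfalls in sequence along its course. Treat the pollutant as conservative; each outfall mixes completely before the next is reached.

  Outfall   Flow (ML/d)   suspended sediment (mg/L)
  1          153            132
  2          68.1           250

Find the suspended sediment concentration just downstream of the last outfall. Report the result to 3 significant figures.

Below outfall 1: Q → 1118 ML/d, C = (965.0·5.400 + 153.0·132.0)/1118 = 22.73 mg/L.
Below outfall 2: Q → 1186 ML/d, C = (1118·22.73 + 68.10·250.0)/1186 = 35.77 mg/L.

35.8 mg/L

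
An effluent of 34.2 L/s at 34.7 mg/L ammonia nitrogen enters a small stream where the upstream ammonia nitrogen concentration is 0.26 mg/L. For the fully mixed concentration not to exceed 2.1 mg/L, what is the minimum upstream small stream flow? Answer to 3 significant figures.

Set C_mix = 2.1: (Q·0.2600 + 34.20·34.70) / (Q + 34.20) = 2.1
→ Q = 34.20·(34.70 − 2.1)/(2.1 − 0.2600) = 605.9 L/s.

606 L/s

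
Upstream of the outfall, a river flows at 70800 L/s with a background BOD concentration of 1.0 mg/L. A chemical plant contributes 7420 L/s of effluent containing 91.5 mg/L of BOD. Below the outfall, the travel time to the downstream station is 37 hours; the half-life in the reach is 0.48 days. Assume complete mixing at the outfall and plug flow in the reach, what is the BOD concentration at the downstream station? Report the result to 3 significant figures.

1.03 mg/L

Flow-weighted average: C = (70800·1.000 + 7420·91.50) / 78220 = 749700/78220 = 9.585 mg/L.
Half-life 0.48 d → k = ln 2 / 0.48 = 1.444 d⁻¹.
Decay over the reach: 9.585·exp(−kt) = 9.585·0.1079 = 1.035 mg/L.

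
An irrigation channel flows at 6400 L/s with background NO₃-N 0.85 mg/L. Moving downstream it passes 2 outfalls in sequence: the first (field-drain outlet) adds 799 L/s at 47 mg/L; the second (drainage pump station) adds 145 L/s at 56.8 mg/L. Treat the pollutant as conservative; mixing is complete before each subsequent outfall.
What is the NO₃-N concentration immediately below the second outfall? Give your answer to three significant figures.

Below outfall 1: Q → 7199 L/s, C = (6400·0.8500 + 799.0·47.00)/7199 = 5.972 mg/L.
Below outfall 2: Q → 7344 L/s, C = (7199·5.972 + 145.0·56.80)/7344 = 6.976 mg/L.

6.98 mg/L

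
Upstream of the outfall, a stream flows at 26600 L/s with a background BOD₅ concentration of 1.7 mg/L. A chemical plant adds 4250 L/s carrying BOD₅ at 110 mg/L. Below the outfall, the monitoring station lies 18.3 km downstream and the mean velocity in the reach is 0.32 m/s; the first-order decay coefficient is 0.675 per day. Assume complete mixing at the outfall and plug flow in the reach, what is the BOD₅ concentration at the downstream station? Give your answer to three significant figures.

Conservation of mass: C = (26600·1.700 + 4250·110.0) / 30850 = 512700/30850 = 16.62 mg/L.
Travel time t = 18.3·1000 / 0.32 = 57190 s = 15.89 h.
After decay, C = 16.62 × e^(−kt) = 16.62 × 0.6397 = 10.63 mg/L.

10.6 mg/L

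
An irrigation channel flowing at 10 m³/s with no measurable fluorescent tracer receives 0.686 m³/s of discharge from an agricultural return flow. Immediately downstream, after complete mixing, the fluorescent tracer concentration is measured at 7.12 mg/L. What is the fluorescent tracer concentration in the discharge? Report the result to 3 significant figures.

Mass balance: 10.00·0 + 0.6860·Cₑ = 10.69·7.120
→ Cₑ = (10.69·7.120 − 10.00·0) / 0.6860 = 110.9 mg/L.

111 mg/L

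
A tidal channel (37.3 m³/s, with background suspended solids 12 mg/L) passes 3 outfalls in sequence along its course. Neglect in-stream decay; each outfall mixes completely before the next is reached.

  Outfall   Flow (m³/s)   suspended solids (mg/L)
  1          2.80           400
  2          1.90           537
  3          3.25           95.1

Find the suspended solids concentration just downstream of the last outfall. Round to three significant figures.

64.0 mg/L

After outfall 1: Q = 37.30 + 2.800 = 40.10 m³/s; C = (37.30·12.00 + 2.800·400.0)/40.10 = 39.09 mg/L.
After outfall 2: Q = 40.10 + 1.900 = 42.00 m³/s; C = (40.10·39.09 + 1.900·537.0)/42.00 = 61.62 mg/L.
After outfall 3: Q = 42.00 + 3.250 = 45.25 m³/s; C = (42.00·61.62 + 3.250·95.10)/45.25 = 64.02 mg/L.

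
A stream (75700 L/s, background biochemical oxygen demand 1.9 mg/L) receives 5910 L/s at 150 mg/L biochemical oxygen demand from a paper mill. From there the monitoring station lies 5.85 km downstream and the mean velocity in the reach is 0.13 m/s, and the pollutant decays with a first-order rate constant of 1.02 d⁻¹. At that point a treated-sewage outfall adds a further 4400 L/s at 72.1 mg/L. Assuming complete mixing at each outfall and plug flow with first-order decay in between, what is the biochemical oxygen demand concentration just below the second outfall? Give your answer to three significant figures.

10.7 mg/L

Conservation of mass: C = (75700·1.900 + 5910·150.0) / 81610 = 1030000/81610 = 12.63 mg/L; combined flow 81610 L/s.
Travel time t = 5.85·1000 / 0.13 = 45000 s = 12.50 h.
Applying C = C₀e^(−kt): 12.63 × 0.5879 = 7.422 mg/L.
At the second outfall, C = (81610·7.422 + 4400·72.10) / (81610 + 4400) = 10.73 mg/L.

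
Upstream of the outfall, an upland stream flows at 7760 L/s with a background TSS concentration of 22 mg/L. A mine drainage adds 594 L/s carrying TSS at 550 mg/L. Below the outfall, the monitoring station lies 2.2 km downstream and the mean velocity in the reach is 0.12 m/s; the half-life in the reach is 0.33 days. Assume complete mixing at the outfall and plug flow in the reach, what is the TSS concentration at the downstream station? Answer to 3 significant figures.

Flow-weighted average: C = (7760·22.00 + 594.0·550.0) / 8354 = 497400/8354 = 59.54 mg/L.
Travel time t = 2.2·1000 / 0.12 = 18330 s = 5.093 h.
Half-life 0.33 d → k = ln 2 / 0.33 = 2.100 d⁻¹.
After decay, C = 59.54 × e^(−kt) = 59.54 × 0.6404 = 38.13 mg/L.

38.1 mg/L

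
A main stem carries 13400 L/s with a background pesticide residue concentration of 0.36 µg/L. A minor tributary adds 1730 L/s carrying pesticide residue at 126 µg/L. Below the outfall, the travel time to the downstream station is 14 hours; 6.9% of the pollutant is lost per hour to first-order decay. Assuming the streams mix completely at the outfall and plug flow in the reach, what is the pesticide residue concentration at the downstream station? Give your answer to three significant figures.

After mixing, C = (13400·0.3600 + 1730·126.0) / 15130 = 222800/15130 = 14.73 µg/L.
6.9%/h lost → k = −ln(1 − 0.069) = 0.07150 h⁻¹.
Applying C = C₀e^(−kt): 14.73 × 0.3675 = 5.412 µg/L.

5.41 µg/L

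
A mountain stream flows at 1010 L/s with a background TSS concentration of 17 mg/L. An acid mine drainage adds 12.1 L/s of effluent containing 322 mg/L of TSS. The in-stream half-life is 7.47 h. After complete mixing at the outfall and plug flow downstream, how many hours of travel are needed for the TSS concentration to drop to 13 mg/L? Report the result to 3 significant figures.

Flow-weighted average: C = (1010·17.00 + 12.10·322.0) / 1022 = 21070/1022 = 20.61 mg/L.
Half-life 7.47 h → k = ln 2 / 7.47 = 0.09279 h⁻¹ = 2.227 d⁻¹.
20.61·exp(−k·t) = 13 → t = ln(20.61/13)/k = 17880 s = 4.967 h.

4.97 h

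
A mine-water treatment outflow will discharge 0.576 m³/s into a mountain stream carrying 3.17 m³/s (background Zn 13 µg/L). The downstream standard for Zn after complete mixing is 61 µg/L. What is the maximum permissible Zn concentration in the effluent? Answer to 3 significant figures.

325 µg/L

At the limit, (Qr·Cr + Qe·Cₑ)/(Qr + Qe) = 61:
Cₑ = (3.746·61 − 3.170·13.00) / 0.5760 = 325.2 µg/L.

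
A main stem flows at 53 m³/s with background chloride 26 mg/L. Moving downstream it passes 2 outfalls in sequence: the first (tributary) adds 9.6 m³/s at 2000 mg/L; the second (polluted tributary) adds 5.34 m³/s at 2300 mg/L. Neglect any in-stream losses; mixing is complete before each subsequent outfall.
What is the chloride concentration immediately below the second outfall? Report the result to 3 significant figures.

484 mg/L

Outfall 1: combined Q = 62.60 m³/s; C = (53.00·26.00 + 9.600·2000)/62.60 = 328.7 mg/L.
Outfall 2: combined Q = 67.94 m³/s; C = (62.60·328.7 + 5.340·2300)/67.94 = 483.7 mg/L.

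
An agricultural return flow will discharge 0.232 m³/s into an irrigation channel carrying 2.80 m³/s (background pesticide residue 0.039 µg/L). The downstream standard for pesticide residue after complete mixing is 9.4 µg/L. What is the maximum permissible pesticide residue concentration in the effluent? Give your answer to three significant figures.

122 µg/L

At the limit, (Qr·Cr + Qe·Cₑ)/(Qr + Qe) = 9.4:
Cₑ = (3.032·9.4 − 2.800·0.03900) / 0.2320 = 122.4 µg/L.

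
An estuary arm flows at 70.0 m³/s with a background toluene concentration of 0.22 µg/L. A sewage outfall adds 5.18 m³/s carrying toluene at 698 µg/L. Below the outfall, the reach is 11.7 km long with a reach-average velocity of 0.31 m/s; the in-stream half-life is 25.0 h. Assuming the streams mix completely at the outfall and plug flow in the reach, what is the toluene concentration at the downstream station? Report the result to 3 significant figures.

36.1 µg/L

After mixing, C = (70.00·0.2200 + 5.180·698.0) / 75.18 = 3631/75.18 = 48.30 µg/L.
Travel time t = 11.7·1000 / 0.31 = 37740 s = 10.48 h.
Half-life 25.0 h → k = ln 2 / 25.0 = 0.02773 h⁻¹ = 0.6654 d⁻¹.
First-order decay: C = 48.30·exp(−k·t) = 48.30·0.7478 = 36.12 µg/L.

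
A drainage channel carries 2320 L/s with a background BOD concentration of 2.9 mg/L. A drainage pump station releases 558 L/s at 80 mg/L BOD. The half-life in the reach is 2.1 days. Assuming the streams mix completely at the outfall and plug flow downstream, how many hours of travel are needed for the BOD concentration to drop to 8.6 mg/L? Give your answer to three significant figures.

After mixing, C = (2320·2.900 + 558.0·80.00) / 2878 = 51370/2878 = 17.85 mg/L.
Half-life 2.1 d → k = ln 2 / 2.1 = 0.3301 d⁻¹.
17.85·exp(−k·t) = 8.6 → t = ln(17.85/8.6)/k = 191100 s = 53.09 h.

53.1 h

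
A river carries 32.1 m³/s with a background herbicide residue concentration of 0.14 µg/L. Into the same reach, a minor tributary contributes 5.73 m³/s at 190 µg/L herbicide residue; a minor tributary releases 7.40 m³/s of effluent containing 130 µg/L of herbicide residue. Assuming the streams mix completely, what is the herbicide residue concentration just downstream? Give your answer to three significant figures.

45.4 µg/L

Mixed concentration C = ΣQC/ΣQ = (32.10·0.1400 + 5.730·190.0 + 7.400·130.0) / 45.23 = 2055/45.23 = 45.44 µg/L.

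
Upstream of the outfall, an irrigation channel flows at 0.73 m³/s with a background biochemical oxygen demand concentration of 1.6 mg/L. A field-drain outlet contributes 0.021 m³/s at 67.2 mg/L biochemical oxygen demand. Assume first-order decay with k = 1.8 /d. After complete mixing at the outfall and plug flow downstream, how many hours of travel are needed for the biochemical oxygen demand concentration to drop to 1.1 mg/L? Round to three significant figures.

Flow-weighted average: C = (0.7300·1.600 + 0.02100·67.20) / 0.7510 = 2.579/0.7510 = 3.434 mg/L.
3.434·exp(−k·t) = 1.1 → t = ln(3.434/1.1)/k = 54650 s = 15.18 h.

15.2 h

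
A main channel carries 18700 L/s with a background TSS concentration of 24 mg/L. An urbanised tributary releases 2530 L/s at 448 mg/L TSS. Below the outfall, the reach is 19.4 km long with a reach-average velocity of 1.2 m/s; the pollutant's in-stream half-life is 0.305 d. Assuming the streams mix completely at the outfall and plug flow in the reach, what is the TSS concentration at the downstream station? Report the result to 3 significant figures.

Mixed concentration C = ΣQC/ΣQ = (18700·24.00 + 2530·448.0) / 21230 = 1582000/21230 = 74.53 mg/L.
Travel time t = 19.4·1000 / 1.2 = 16170 s = 4.491 h.
Half-life 0.305 d → k = ln 2 / 0.305 = 2.273 d⁻¹.
Decay over the reach: 74.53·exp(−kt) = 74.53·0.6536 = 48.71 mg/L.

48.7 mg/L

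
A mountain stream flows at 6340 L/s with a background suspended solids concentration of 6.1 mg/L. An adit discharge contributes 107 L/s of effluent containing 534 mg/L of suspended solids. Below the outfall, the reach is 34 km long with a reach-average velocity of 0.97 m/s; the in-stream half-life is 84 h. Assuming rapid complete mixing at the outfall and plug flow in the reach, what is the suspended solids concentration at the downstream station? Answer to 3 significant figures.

Flow-weighted average: C = (6340·6.100 + 107.0·534.0) / 6447 = 95810/6447 = 14.86 mg/L.
Travel time t = 34·1000 / 0.97 = 35050 s = 9.737 h.
Half-life 84 h → k = ln 2 / 84 = 0.008252 h⁻¹ = 0.1980 d⁻¹.
After decay, C = 14.86 × e^(−kt) = 14.86 × 0.9228 = 13.71 mg/L.

13.7 mg/L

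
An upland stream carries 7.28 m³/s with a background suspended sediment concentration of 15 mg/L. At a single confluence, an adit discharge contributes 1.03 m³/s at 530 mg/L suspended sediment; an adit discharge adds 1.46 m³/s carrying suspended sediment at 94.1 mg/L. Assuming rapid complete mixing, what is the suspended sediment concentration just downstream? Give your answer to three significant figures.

Mixed concentration C = ΣQC/ΣQ = (7.280·15.00 + 1.030·530.0 + 1.460·94.10) / 9.770 = 792.5/9.770 = 81.11 mg/L.

81.1 mg/L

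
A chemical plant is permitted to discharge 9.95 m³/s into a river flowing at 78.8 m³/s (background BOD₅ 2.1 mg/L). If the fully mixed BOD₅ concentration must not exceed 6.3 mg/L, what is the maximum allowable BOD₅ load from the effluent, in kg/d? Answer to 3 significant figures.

Mass balance at the limit: 78.80·2.100 + 9.950·Cₑ = 88.75·6.3 → Cₑ = 39.56 mg/L.
Load = 9.950 m³/s × 39.56 g/m³ × 86 400 s/d = 34010 kg/d.

34000 kg/d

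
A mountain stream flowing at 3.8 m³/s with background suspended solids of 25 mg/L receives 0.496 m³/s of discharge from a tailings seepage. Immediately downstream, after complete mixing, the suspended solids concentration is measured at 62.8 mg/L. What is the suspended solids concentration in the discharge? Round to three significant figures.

Mass balance: 3.800·25.00 + 0.4960·Cₑ = 4.296·62.80
→ Cₑ = (4.296·62.80 − 3.800·25.00) / 0.4960 = 352.4 mg/L.

352 mg/L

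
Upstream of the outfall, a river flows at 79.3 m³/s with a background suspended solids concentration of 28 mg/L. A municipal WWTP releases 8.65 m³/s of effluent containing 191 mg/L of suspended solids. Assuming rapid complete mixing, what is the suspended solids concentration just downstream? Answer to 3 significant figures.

44.0 mg/L

After mixing, C = (79.30·28.00 + 8.650·191.0) / 87.95 = 3873/87.95 = 44.03 mg/L.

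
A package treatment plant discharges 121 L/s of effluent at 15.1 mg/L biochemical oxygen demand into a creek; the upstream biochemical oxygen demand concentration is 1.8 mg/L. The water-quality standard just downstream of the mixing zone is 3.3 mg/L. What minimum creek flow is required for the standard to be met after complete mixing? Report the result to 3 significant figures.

952 L/s

Set C_mix = 3.3: (Q·1.800 + 121.0·15.10) / (Q + 121.0) = 3.3
→ Q = 121.0·(15.10 − 3.3)/(3.3 − 1.800) = 951.9 L/s.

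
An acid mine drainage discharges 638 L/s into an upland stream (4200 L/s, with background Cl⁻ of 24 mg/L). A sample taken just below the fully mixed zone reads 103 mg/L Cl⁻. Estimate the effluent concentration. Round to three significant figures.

Mass balance: 4200·24.00 + 638.0·Cₑ = 4838·103.0
→ Cₑ = (4838·103.0 − 4200·24.00) / 638.0 = 623.1 mg/L.

623 mg/L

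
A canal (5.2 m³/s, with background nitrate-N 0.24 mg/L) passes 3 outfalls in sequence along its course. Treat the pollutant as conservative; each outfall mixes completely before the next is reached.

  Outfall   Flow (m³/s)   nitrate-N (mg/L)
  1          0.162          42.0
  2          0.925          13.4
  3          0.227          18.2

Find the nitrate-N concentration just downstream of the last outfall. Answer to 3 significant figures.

Below outfall 1: Q → 5.362 m³/s, C = (5.200·0.2400 + 0.1620·42.00)/5.362 = 1.502 mg/L.
Below outfall 2: Q → 6.287 m³/s, C = (5.362·1.502 + 0.9250·13.40)/6.287 = 3.252 mg/L.
Below outfall 3: Q → 6.514 m³/s, C = (6.287·3.252 + 0.2270·18.20)/6.514 = 3.773 mg/L.

3.77 mg/L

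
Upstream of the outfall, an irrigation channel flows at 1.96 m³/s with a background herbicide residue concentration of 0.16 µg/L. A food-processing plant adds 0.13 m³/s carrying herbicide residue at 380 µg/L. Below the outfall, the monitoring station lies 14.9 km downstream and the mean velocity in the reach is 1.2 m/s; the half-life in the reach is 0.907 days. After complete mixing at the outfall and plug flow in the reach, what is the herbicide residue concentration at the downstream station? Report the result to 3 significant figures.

21.3 µg/L

Flow-weighted average: C = (1.960·0.1600 + 0.1300·380.0) / 2.090 = 49.71/2.090 = 23.79 µg/L.
Travel time t = 14.9·1000 / 1.2 = 12420 s = 3.449 h.
Half-life 0.907 d → k = ln 2 / 0.907 = 0.7642 d⁻¹.
Decay over the reach: 23.79·exp(−kt) = 23.79·0.8960 = 21.31 µg/L.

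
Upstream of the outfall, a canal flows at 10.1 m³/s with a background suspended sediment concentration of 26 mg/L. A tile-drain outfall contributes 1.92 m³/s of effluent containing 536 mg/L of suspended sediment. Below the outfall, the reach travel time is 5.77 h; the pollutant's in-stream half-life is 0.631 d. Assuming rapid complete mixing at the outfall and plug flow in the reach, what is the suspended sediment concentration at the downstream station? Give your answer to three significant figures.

Conservation of mass: C = (10.10·26.00 + 1.920·536.0) / 12.02 = 1292/12.02 = 107.5 mg/L.
Half-life 0.631 d → k = ln 2 / 0.631 = 1.098 d⁻¹.
After decay, C = 107.5 × e^(−kt) = 107.5 × 0.7679 = 82.52 mg/L.

82.5 mg/L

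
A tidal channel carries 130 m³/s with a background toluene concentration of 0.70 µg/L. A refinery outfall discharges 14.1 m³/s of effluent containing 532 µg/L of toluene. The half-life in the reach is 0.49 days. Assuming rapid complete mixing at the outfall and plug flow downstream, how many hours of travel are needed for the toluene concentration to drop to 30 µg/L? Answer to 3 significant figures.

Mass balance: C = (130.0·0.7000 + 14.10·532.0) / 144.1 = 7592/144.1 = 52.69 µg/L.
Half-life 0.49 d → k = ln 2 / 0.49 = 1.415 d⁻¹.
52.69·exp(−k·t) = 30 → t = ln(52.69/30)/k = 34400 s = 9.555 h.

9.55 h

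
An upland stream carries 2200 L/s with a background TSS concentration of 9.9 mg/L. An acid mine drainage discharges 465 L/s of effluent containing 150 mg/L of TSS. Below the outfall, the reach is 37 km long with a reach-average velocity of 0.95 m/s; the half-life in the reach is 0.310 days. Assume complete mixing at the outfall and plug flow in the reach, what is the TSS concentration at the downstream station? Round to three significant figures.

12.5 mg/L

Mass balance: C = (2200·9.900 + 465.0·150.0) / 2665 = 91530/2665 = 34.35 mg/L.
Travel time t = 37·1000 / 0.95 = 38950 s = 10.82 h.
Half-life 0.310 d → k = ln 2 / 0.310 = 2.236 d⁻¹.
Applying C = C₀e^(−kt): 34.35 × 0.3650 = 12.54 mg/L.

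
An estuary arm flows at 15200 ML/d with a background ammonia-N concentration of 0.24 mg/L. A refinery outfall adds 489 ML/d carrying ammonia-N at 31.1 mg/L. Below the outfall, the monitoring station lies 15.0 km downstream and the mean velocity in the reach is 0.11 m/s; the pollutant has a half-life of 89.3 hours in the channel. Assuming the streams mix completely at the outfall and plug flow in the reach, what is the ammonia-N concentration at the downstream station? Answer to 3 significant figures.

0.896 mg/L

Flow-weighted average: C = (15200·0.2400 + 489.0·31.10) / 15690 = 18860/15690 = 1.202 mg/L.
Travel time t = 15.0·1000 / 0.11 = 136400 s = 37.88 h.
Half-life 89.3 h → k = ln 2 / 89.3 = 0.007762 h⁻¹ = 0.1863 d⁻¹.
Decay over the reach: 1.202·exp(−kt) = 1.202·0.7453 = 0.8957 mg/L.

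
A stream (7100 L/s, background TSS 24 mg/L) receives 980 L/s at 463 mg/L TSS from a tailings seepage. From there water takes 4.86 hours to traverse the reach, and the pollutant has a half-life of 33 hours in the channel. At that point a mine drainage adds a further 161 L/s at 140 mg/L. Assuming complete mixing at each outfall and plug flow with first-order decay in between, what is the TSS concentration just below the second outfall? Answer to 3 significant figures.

71.1 mg/L

Flow-weighted average: C = (7100·24.00 + 980.0·463.0) / 8080 = 624100/8080 = 77.25 mg/L; combined flow 8080 L/s.
Half-life 33 h → k = ln 2 / 33 = 0.02100 h⁻¹ = 0.5041 d⁻¹.
First-order decay: C = 77.25·exp(−k·t) = 77.25·0.9030 = 69.75 mg/L.
At the second outfall, C = (8080·69.75 + 161.0·140.0) / (8080 + 161.0) = 71.12 mg/L.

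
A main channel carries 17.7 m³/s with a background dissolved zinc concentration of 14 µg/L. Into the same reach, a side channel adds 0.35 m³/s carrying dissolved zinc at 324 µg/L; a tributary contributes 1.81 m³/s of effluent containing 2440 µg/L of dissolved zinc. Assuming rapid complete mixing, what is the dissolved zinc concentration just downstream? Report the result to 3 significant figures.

Flow-weighted average: C = (17.70·14.00 + 0.3500·324.0 + 1.810·2440) / 19.86 = 4778/19.86 = 240.6 µg/L.

241 µg/L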